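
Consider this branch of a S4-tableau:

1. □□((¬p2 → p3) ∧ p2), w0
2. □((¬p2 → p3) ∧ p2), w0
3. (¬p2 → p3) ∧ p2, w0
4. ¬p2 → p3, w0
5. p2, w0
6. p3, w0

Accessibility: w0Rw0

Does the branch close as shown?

There is no literal clash: for every atom and world, at most one sign appears.

No, open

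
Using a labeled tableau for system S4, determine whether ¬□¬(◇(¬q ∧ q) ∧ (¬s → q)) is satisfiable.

No, unsatisfiable

1. ¬□¬(◇(¬q ∧ q) ∧ (¬s → q)), 0
2. ◇(¬q ∧ q) ∧ (¬s → q), 1   [¬□-rule on 1: fresh world 1, 0R1]
3. ◇(¬q ∧ q), 1   [∧-rule on 2]
4. ¬s → q, 1   [∧-rule on 2]
5. q, 1   [→-rule on 4 (branches; this branch)]
6. ¬q ∧ q, 2   [◇-rule on 3: fresh world 2, 1R2]
7. ¬q, 2   [∧-rule on 6]
8. q, 2   [∧-rule on 6]
Accessibility: 0R0, 0R1, 0R2, 1R1, 1R2, 2R2
Branch closes: q and ¬q both at 2.
(One branch shown.) All branches close.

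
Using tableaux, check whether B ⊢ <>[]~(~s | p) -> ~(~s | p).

Valid in B

Tableau for the negation ~(<>[]~(~s | p) -> ~(~s | p)):
1. ~(<>[]~(~s | p) -> ~(~s | p)), w0
2. <>[]~(~s | p), w0   [~->-rule on 1]
3. ~s | p, w0   [~->-rule on 1]
4. p, w0   [|-rule on 3 (branches; this branch)]
5. []~(~s | p), w1   [<>-rule on 2: fresh world w1, w0Rw1]
6. ~(~s | p), w0   [[]-rule on 5 via w1Rw0]
7. s, w0   [~|-rule on 6]
8. ~p, w0   [~|-rule on 6]
Accessibility: w0Rw0, w0Rw1, w1Rw0, w1Rw1
Branch closes: p and ~p both at w0.
All branches of the negation close; one closing branch shown above.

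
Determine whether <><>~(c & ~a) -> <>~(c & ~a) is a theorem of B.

Invalid (countermodel exists)

Tableau for the negation ~(<><>~(c & ~a) -> <>~(c & ~a)):
1. ~(<><>~(c & ~a) -> <>~(c & ~a)), 0
2. <><>~(c & ~a), 0
3. ~<>~(c & ~a), 0
4. c & ~a, 0
5. c, 0
6. ~a, 0
7. <>~(c & ~a), 1
8. c & ~a, 1
9. c, 1
10. ~a, 1
11. ~(c & ~a), 2
12. a, 2
Accessibility: 0R0, 0R1, 1R0, 1R1, 1R2, 2R1, 2R2
The negation has an open branch (countermodel exists).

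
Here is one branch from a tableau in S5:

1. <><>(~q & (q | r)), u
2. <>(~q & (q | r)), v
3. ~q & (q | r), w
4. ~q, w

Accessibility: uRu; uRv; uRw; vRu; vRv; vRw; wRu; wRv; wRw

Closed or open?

No, open

No atom appears with both signs at the same world.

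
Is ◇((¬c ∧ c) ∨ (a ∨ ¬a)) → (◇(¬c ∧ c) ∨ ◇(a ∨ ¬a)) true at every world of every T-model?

Valid

Tableau for the negation ¬(◇((¬c ∧ c) ∨ (a ∨ ¬a)) → (◇(¬c ∧ c) ∨ ◇(a ∨ ¬a))):
1. ¬(◇((¬c ∧ c) ∨ (a ∨ ¬a)) → (◇(¬c ∧ c) ∨ ◇(a ∨ ¬a))), 0
2. ◇((¬c ∧ c) ∨ (a ∨ ¬a)), 0   [¬→-rule on 1]
3. ¬(◇(¬c ∧ c) ∨ ◇(a ∨ ¬a)), 0   [¬→-rule on 1]
4. ¬◇(¬c ∧ c), 0   [¬∨-rule on 3]
5. ¬◇(a ∨ ¬a), 0   [¬∨-rule on 3]
6. ¬(¬c ∧ c), 0   [¬◇-rule on 4 via 0R0]
7. ¬(a ∨ ¬a), 0   [¬◇-rule on 5 via 0R0]
8. ¬a, 0   [¬∨-rule on 7]
9. a, 0   [¬∨-rule on 7]
Accessibility: 0R0
Branch closes: a and ¬a both at 0.
Every branch of the negation's tableau closes; the branch above is one of them.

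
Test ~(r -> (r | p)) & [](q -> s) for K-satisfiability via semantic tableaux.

1. ~(r -> (r | p)) & [](q -> s), w0
2. ~(r -> (r | p)), w0
3. [](q -> s), w0
4. r, w0
5. ~(r | p), w0
6. ~r, w0
7. ~p, w0
Branch closes: r and ~r both at w0.
(One branch shown.) All branches close.

No, unsatisfiable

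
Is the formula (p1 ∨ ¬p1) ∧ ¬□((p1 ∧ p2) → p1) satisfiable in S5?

No, unsatisfiable

1. (p1 ∨ ¬p1) ∧ ¬□((p1 ∧ p2) → p1), w0
2. p1 ∨ ¬p1, w0
3. ¬□((p1 ∧ p2) → p1), w0
4. ¬p1, w0
5. ¬((p1 ∧ p2) → p1), w1
6. p1 ∧ p2, w1
7. ¬p1, w1
8. p1, w1
9. p2, w1
Accessibility: w0Rw0, w0Rw1, w1Rw0, w1Rw1
Branch closes: p1 and ¬p1 both at w1.
Every branch closes; the branch above is one of them.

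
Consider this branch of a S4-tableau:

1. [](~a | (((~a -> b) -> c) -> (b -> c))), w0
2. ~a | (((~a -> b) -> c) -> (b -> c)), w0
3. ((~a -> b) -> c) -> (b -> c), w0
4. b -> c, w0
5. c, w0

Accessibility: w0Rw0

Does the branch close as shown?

Open

No atom appears with both signs at the same world.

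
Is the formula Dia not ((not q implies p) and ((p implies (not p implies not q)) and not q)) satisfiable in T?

Satisfiable

1. Dia not ((not q implies p) and ((p implies (not p implies not q)) and not q)), w0
2. not ((not q implies p) and ((p implies (not p implies not q)) and not q)), w1   [Dia-rule on 1: fresh world w1, w0Rw1]
3. not ((p implies (not p implies not q)) and not q), w1   [neg-and-rule on 2 (branches; this branch)]
4. q, w1   [neg-and-rule on 3 (branches; this branch)]
Accessibility: w0Rw0, w0Rw1, w1Rw1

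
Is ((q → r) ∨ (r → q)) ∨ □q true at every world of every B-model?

Valid

Tableau for the negation ¬(((q → r) ∨ (r → q)) ∨ □q):
1. ¬(((q → r) ∨ (r → q)) ∨ □q), 0
2. ¬((q → r) ∨ (r → q)), 0
3. ¬□q, 0
4. ¬(q → r), 0
5. ¬(r → q), 0
6. q, 0
7. ¬r, 0
8. r, 0
9. ¬q, 0
Accessibility: 0R0
Branch closes: r and ¬r both at 0.
Every branch of the negation's tableau closes; the branch above is one of them.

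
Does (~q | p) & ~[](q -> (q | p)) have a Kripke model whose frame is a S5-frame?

1. (~q | p) & ~[](q -> (q | p)), 0
2. ~q | p, 0
3. ~[](q -> (q | p)), 0
4. p, 0
5. ~(q -> (q | p)), 1
6. q, 1
7. ~(q | p), 1
8. ~q, 1
9. ~p, 1
Accessibility: 0R0, 0R1, 1R0, 1R1
Branch closes: q and ~q both at 1.
All branches of the tableau close; one closing branch shown above.

Unsatisfiable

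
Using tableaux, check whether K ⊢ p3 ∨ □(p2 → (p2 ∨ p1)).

Tableau for the negation ¬(p3 ∨ □(p2 → (p2 ∨ p1))):
1. ¬(p3 ∨ □(p2 → (p2 ∨ p1))), w0
2. ¬p3, w0
3. ¬□(p2 → (p2 ∨ p1)), w0
4. ¬(p2 → (p2 ∨ p1)), w1
5. p2, w1
6. ¬(p2 ∨ p1), w1
7. ¬p2, w1
8. ¬p1, w1
Accessibility: w0Rw1
Branch closes: p2 and ¬p2 both at w1.
Every branch of the negation's tableau closes; the branch above is one of them.

Yes, valid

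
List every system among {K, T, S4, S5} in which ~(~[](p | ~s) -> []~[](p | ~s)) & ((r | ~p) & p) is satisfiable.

S5-tableau for the formula:
1. ~(~[](p | ~s) -> []~[](p | ~s)) & ((r | ~p) & p), 0
2. ~(~[](p | ~s) -> []~[](p | ~s)), 0
3. (r | ~p) & p, 0
4. ~[](p | ~s), 0
5. ~[]~[](p | ~s), 0
6. r | ~p, 0
7. p, 0
8. r, 0
9. ~(p | ~s), 1
10. ~p, 1
11. s, 1
12. [](p | ~s), 2
13. p | ~s, 0
14. p | ~s, 1
15. p | ~s, 2
16. ~s, 0
17. ~s, 1
Accessibility: 0R0, 0R1, 0R2, 1R0, 1R1, 1R2, 2R0, 2R1, 2R2
Branch closes: s and ~s both at 1.
Every branch closes (one shown): unsatisfiable in S5.
S4-tableau for the formula:
1. ~(~[](p | ~s) -> []~[](p | ~s)) & ((r | ~p) & p), 0
2. ~(~[](p | ~s) -> []~[](p | ~s)), 0
3. (r | ~p) & p, 0
4. ~[](p | ~s), 0
5. ~[]~[](p | ~s), 0
6. r | ~p, 0
7. p, 0
8. r, 0
9. ~(p | ~s), 1
10. ~p, 1
11. s, 1
12. [](p | ~s), 2
13. p | ~s, 2
14. ~s, 2
Accessibility: 0R0, 0R1, 0R2, 1R1, 2R2
Complete open branch: satisfiable in S4, hence also in K, T (this S4-model is also a K-model and a T-model).

K, T, S4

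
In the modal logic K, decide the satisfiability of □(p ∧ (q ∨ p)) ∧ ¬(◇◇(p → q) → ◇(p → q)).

Satisfiable

1. □(p ∧ (q ∨ p)) ∧ ¬(◇◇(p → q) → ◇(p → q)), w0
2. □(p ∧ (q ∨ p)), w0   [∧-rule on 1]
3. ¬(◇◇(p → q) → ◇(p → q)), w0   [∧-rule on 1]
4. ◇◇(p → q), w0   [¬→-rule on 3]
5. ¬◇(p → q), w0   [¬→-rule on 3]
6. ◇(p → q), w1   [◇-rule on 4: fresh world w1, w0Rw1]
7. p ∧ (q ∨ p), w1   [□-rule on 2 via w0Rw1]
8. p, w1   [∧-rule on 7]
9. q ∨ p, w1   [∧-rule on 7]
10. ¬(p → q), w1   [¬◇-rule on 5 via w0Rw1]
11. ¬q, w1   [¬→-rule on 10]
12. p → q, w2   [◇-rule on 6: fresh world w2, w1Rw2]
13. q, w2   [→-rule on 12 (branches; this branch)]
Accessibility: w0Rw1, w1Rw2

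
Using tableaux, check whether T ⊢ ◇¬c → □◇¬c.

Tableau for the negation ¬(◇¬c → □◇¬c):
1. ¬(◇¬c → □◇¬c), 0
2. ◇¬c, 0
3. ¬□◇¬c, 0
4. ¬c, 1
5. ¬◇¬c, 2
6. c, 2
Accessibility: 0R0, 0R1, 0R2, 1R1, 2R2
The negation has an open branch (countermodel exists).

Invalid (countermodel exists)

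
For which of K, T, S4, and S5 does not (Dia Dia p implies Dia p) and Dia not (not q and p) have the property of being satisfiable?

T-tableau for the formula:
1. not (Dia Dia p implies Dia p) and Dia not (not q and p), 0
2. not (Dia Dia p implies Dia p), 0   [and-rule on 1]
3. Dia not (not q and p), 0   [and-rule on 1]
4. Dia Dia p, 0   [neg-implies-rule on 2]
5. not Dia p, 0   [neg-implies-rule on 2]
6. not p, 0   [neg-Dia-rule on 5 via 0R0]
7. not (not q and p), 1   [Dia-rule on 3: fresh world 1, 0R1]
8. not p, 1   [neg-Dia-rule on 5 via 0R1]
9. Dia p, 2   [Dia-rule on 4: fresh world 2, 0R2]
10. not p, 2   [neg-Dia-rule on 5 via 0R2]
11. p, 3   [Dia-rule on 9: fresh world 3, 2R3]
Accessibility: 0R0, 0R1, 0R2, 1R1, 2R2, 2R3, 3R3
Complete open branch: satisfiable in T, hence also in K (this T-model is also a K-model).
S4-tableau for the formula:
1. not (Dia Dia p implies Dia p) and Dia not (not q and p), 0
2. not (Dia Dia p implies Dia p), 0   [and-rule on 1]
3. Dia not (not q and p), 0   [and-rule on 1]
4. Dia Dia p, 0   [neg-implies-rule on 2]
5. not Dia p, 0   [neg-implies-rule on 2]
6. not p, 0   [neg-Dia-rule on 5 via 0R0]
7. not (not q and p), 1   [Dia-rule on 3: fresh world 1, 0R1]
8. not p, 1   [neg-Dia-rule on 5 via 0R1]
9. Dia p, 2   [Dia-rule on 4: fresh world 2, 0R2]
10. not p, 2   [neg-Dia-rule on 5 via 0R2]
11. p, 3   [Dia-rule on 9: fresh world 3, 2R3]
12. not p, 3   [neg-Dia-rule on 5 via 0R3]
Accessibility: 0R0, 0R1, 0R2, 0R3, 1R1, 2R2, 2R3, 3R3
Branch closes: p and not p both at 3.
Every branch closes (one shown): unsatisfiable in S4, hence also in S5 (every S5-frame is an S4-frame).

K, T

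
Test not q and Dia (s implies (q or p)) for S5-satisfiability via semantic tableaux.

Yes, satisfiable

1. not q and Dia (s implies (q or p)), 0
2. not q, 0
3. Dia (s implies (q or p)), 0
4. s implies (q or p), 1
5. q or p, 1
6. p, 1
Accessibility: 0R0, 0R1, 1R0, 1R1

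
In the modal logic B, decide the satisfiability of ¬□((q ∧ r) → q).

1. ¬□((q ∧ r) → q), u
2. ¬((q ∧ r) → q), v
3. q ∧ r, v
4. ¬q, v
5. q, v
6. r, v
Accessibility: uRu, uRv, vRu, vRv
Branch closes: q and ¬q both at v.
(One branch shown.) All branches close.

No, unsatisfiable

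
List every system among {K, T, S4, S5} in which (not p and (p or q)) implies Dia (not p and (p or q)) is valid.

K-tableau for the negation not ((not p and (p or q)) implies Dia (not p and (p or q))):
1. not ((not p and (p or q)) implies Dia (not p and (p or q))), 0
2. not p and (p or q), 0
3. not Dia (not p and (p or q)), 0
4. not p, 0
5. p or q, 0
6. q, 0
Complete open branch: countermodel on a K-frame, so not valid in K.
T-tableau for the negation not ((not p and (p or q)) implies Dia (not p and (p or q))):
1. not ((not p and (p or q)) implies Dia (not p and (p or q))), 0
2. not p and (p or q), 0
3. not Dia (not p and (p or q)), 0
4. not p, 0
5. p or q, 0
6. not (not p and (p or q)), 0
7. q, 0
8. not (p or q), 0
9. not q, 0
Accessibility: 0R0
Branch closes: q and not q both at 0.
Every branch closes (one shown): valid in T, hence also in S4, S5 (every theorem of T is a theorem of S4 and S5).

T, S4, S5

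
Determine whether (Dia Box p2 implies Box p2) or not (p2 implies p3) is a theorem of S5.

Tableau for the negation not ((Dia Box p2 implies Box p2) or not (p2 implies p3)):
1. not ((Dia Box p2 implies Box p2) or not (p2 implies p3)), w0
2. not (Dia Box p2 implies Box p2), w0   [neg-or-rule on 1]
3. p2 implies p3, w0   [neg-or-rule on 1]
4. Dia Box p2, w0   [neg-implies-rule on 2]
5. not Box p2, w0   [neg-implies-rule on 2]
6. p3, w0   [implies-rule on 3 (branches; this branch)]
7. Box p2, w1   [Dia-rule on 4: fresh world w1, w0Rw1]
8. p2, w0   [Box-rule on 7 via w1Rw0]
9. p2, w1   [Box-rule on 7 via w1Rw1]
10. not p2, w2   [neg-Box-rule on 5: fresh world w2, w0Rw2]
11. p2, w2   [Box-rule on 7 via w1Rw2]
Accessibility: w0Rw0, w0Rw1, w0Rw2, w1Rw0, w1Rw1, w1Rw2, w2Rw0, w2Rw1, w2Rw2
Branch closes: p2 and not p2 both at w2.
All branches of the negation close; one closing branch shown above.

Valid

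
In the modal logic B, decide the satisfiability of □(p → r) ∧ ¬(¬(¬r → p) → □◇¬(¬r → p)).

No, unsatisfiable

1. □(p → r) ∧ ¬(¬(¬r → p) → □◇¬(¬r → p)), u
2. □(p → r), u
3. ¬(¬(¬r → p) → □◇¬(¬r → p)), u
4. ¬(¬r → p), u
5. ¬□◇¬(¬r → p), u
6. ¬r, u
7. ¬p, u
8. p → r, u
9. ¬◇¬(¬r → p), v
10. p → r, v
11. ¬r → p, u
12. ¬r → p, v
13. r, v
14. p, u
Accessibility: uRu, uRv, vRu, vRv
Branch closes: p and ¬p both at u.
Every branch closes; the branch above is one of them.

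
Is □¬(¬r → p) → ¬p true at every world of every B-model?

Tableau for the negation ¬(□¬(¬r → p) → ¬p):
1. ¬(□¬(¬r → p) → ¬p), u
2. □¬(¬r → p), u
3. p, u
4. ¬(¬r → p), u
5. ¬r, u
6. ¬p, u
Accessibility: uRu
Branch closes: p and ¬p both at u.
All branches of the negation close; one closing branch shown above.

Valid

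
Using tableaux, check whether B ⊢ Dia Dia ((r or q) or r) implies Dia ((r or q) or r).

Tableau for the negation not (Dia Dia ((r or q) or r) implies Dia ((r or q) or r)):
1. not (Dia Dia ((r or q) or r) implies Dia ((r or q) or r)), u
2. Dia Dia ((r or q) or r), u
3. not Dia ((r or q) or r), u
4. not ((r or q) or r), u
5. not (r or q), u
6. not r, u
7. not q, u
8. Dia ((r or q) or r), v
9. not ((r or q) or r), v
10. not (r or q), v
11. not r, v
12. not q, v
13. (r or q) or r, w
14. r, w
Accessibility: uRu, uRv, vRu, vRv, vRw, wRv, wRw
The negation has an open branch (countermodel exists).

No, not valid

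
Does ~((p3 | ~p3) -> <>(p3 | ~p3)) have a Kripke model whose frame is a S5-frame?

No, unsatisfiable

1. ~((p3 | ~p3) -> <>(p3 | ~p3)), w0
2. p3 | ~p3, w0
3. ~<>(p3 | ~p3), w0
4. ~(p3 | ~p3), w0
5. ~p3, w0
6. p3, w0
Accessibility: w0Rw0
Branch closes: p3 and ~p3 both at w0.
(One branch shown.) All branches close.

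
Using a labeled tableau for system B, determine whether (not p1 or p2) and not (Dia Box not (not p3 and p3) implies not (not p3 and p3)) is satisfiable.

1. (not p1 or p2) and not (Dia Box not (not p3 and p3) implies not (not p3 and p3)), w0
2. not p1 or p2, w0
3. not (Dia Box not (not p3 and p3) implies not (not p3 and p3)), w0
4. Dia Box not (not p3 and p3), w0
5. not p3 and p3, w0
6. not p3, w0
7. p3, w0
Accessibility: w0Rw0
Branch closes: p3 and not p3 both at w0.
All branches of the tableau close; one closing branch shown above.

Unsatisfiable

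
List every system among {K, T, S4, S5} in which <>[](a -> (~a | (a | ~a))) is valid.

T-tableau for the negation ~<>[](a -> (~a | (a | ~a))):
1. ~<>[](a -> (~a | (a | ~a))), 0
2. ~[](a -> (~a | (a | ~a))), 0
3. ~(a -> (~a | (a | ~a))), 1
4. a, 1
5. ~(~a | (a | ~a)), 1
6. ~(a | ~a), 1
7. ~a, 1
Accessibility: 0R0, 0R1, 1R1
Branch closes: a and ~a both at 1.
Every branch closes (one shown): valid in T, hence also in S4, S5 (every theorem of T is a theorem of S4 and S5).
K-tableau for the negation ~<>[](a -> (~a | (a | ~a))):
1. ~<>[](a -> (~a | (a | ~a))), 0
Complete open branch: countermodel on a K-frame, so not valid in K.

T, S4, S5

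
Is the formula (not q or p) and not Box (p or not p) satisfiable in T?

1. (not q or p) and not Box (p or not p), u
2. not q or p, u
3. not Box (p or not p), u
4. p, u
5. not (p or not p), v
6. not p, v
7. p, v
Accessibility: uRu, uRv, vRv
Branch closes: p and not p both at v.
Every branch closes; the branch above is one of them.

Unsatisfiable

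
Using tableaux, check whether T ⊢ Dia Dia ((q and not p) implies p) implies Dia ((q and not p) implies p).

No, not valid

Tableau for the negation not (Dia Dia ((q and not p) implies p) implies Dia ((q and not p) implies p)):
1. not (Dia Dia ((q and not p) implies p) implies Dia ((q and not p) implies p)), u
2. Dia Dia ((q and not p) implies p), u
3. not Dia ((q and not p) implies p), u
4. not ((q and not p) implies p), u
5. q and not p, u
6. not p, u
7. q, u
8. Dia ((q and not p) implies p), v
9. not ((q and not p) implies p), v
10. q and not p, v
11. not p, v
12. q, v
13. (q and not p) implies p, w
14. p, w
Accessibility: uRu, uRv, vRv, vRw, wRw
The negation has an open branch (countermodel exists).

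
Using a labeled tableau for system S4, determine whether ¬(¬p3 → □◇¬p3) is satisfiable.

1. ¬(¬p3 → □◇¬p3), w0
2. ¬p3, w0   [¬→-rule on 1]
3. ¬□◇¬p3, w0   [¬→-rule on 1]
4. ¬◇¬p3, w1   [¬□-rule on 3: fresh world w1, w0Rw1]
5. p3, w1   [¬◇-rule on 4 via w1Rw1]
Accessibility: w0Rw0, w0Rw1, w1Rw1

Satisfiable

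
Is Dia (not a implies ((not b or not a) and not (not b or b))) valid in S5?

Tableau for the negation not Dia (not a implies ((not b or not a) and not (not b or b))):
1. not Dia (not a implies ((not b or not a) and not (not b or b))), 0
2. not (not a implies ((not b or not a) and not (not b or b))), 0
3. not a, 0
4. not ((not b or not a) and not (not b or b)), 0
5. not b or b, 0
6. b, 0
Accessibility: 0R0
The negation has an open branch (countermodel exists).

Invalid (countermodel exists)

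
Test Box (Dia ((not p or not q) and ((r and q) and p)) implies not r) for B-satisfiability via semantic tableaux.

1. Box (Dia ((not p or not q) and ((r and q) and p)) implies not r), 0
2. Dia ((not p or not q) and ((r and q) and p)) implies not r, 0
3. not r, 0
Accessibility: 0R0

Satisfiable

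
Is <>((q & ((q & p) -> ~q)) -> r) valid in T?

Not valid

Tableau for the negation ~<>((q & ((q & p) -> ~q)) -> r):
1. ~<>((q & ((q & p) -> ~q)) -> r), w0
2. ~((q & ((q & p) -> ~q)) -> r), w0   [~<>-rule on 1 via w0Rw0]
3. q & ((q & p) -> ~q), w0   [~->-rule on 2]
4. ~r, w0   [~->-rule on 2]
5. q, w0   [&-rule on 3]
6. (q & p) -> ~q, w0   [&-rule on 3]
7. ~(q & p), w0   [->-rule on 6 (branches; this branch)]
8. ~p, w0   [~&-rule on 7 (branches; this branch)]
Accessibility: w0Rw0
The negation has an open branch (countermodel exists).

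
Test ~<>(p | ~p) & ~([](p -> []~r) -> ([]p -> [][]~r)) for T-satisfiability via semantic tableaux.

No, unsatisfiable

1. ~<>(p | ~p) & ~([](p -> []~r) -> ([]p -> [][]~r)), w0
2. ~<>(p | ~p), w0
3. ~([](p -> []~r) -> ([]p -> [][]~r)), w0
4. [](p -> []~r), w0
5. ~([]p -> [][]~r), w0
6. []p, w0
7. ~[][]~r, w0
8. ~(p | ~p), w0
9. ~p, w0
10. p, w0
Accessibility: w0Rw0
Branch closes: p and ~p both at w0.
All branches of the tableau close; one closing branch shown above.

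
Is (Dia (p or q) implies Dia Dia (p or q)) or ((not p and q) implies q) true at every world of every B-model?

Valid in B

Tableau for the negation not ((Dia (p or q) implies Dia Dia (p or q)) or ((not p and q) implies q)):
1. not ((Dia (p or q) implies Dia Dia (p or q)) or ((not p and q) implies q)), u
2. not (Dia (p or q) implies Dia Dia (p or q)), u
3. not ((not p and q) implies q), u
4. Dia (p or q), u
5. not Dia Dia (p or q), u
6. not p and q, u
7. not q, u
8. not p, u
9. q, u
Accessibility: uRu
Branch closes: q and not q both at u.
All branches of the negation close; one closing branch shown above.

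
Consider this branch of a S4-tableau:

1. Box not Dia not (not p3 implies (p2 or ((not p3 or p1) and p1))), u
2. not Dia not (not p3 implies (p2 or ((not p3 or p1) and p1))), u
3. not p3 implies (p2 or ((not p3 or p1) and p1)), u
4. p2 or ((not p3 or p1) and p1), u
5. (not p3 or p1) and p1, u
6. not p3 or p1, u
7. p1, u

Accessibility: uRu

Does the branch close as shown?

No, open

No atom appears with both signs at the same world.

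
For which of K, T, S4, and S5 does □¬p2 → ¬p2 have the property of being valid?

T-tableau for the negation ¬(□¬p2 → ¬p2):
1. ¬(□¬p2 → ¬p2), w0
2. □¬p2, w0
3. p2, w0
4. ¬p2, w0
Accessibility: w0Rw0
Branch closes: p2 and ¬p2 both at w0.
Every branch closes (one shown): valid in T, hence also in S4, S5 (every theorem of T is a theorem of S4 and S5).
K-tableau for the negation ¬(□¬p2 → ¬p2):
1. ¬(□¬p2 → ¬p2), w0
2. □¬p2, w0
3. p2, w0
Complete open branch: countermodel on a K-frame, so not valid in K.

T, S4, S5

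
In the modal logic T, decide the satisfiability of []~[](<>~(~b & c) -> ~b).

1. []~[](<>~(~b & c) -> ~b), w0
2. ~[](<>~(~b & c) -> ~b), w0   [[]-rule on 1 via w0Rw0]
3. ~(<>~(~b & c) -> ~b), w1   [~[]-rule on 2: fresh world w1, w0Rw1]
4. <>~(~b & c), w1   [~->-rule on 3]
5. b, w1   [~->-rule on 3]
6. ~[](<>~(~b & c) -> ~b), w1   [[]-rule on 1 via w0Rw1]
7. ~(~b & c), w2   [<>-rule on 4: fresh world w2, w1Rw2]
8. ~c, w2   [~&-rule on 7 (branches; this branch)]
9. ~(<>~(~b & c) -> ~b), w3   [~[]-rule on 6: fresh world w3, w1Rw3]
10. <>~(~b & c), w3   [~->-rule on 9]
11. b, w3   [~->-rule on 9]
12. ~(~b & c), w4   [<>-rule on 10: fresh world w4, w3Rw4]
13. ~c, w4   [~&-rule on 12 (branches; this branch)]
Accessibility: w0Rw0, w0Rw1, w1Rw1, w1Rw2, w1Rw3, w2Rw2, w3Rw3, w3Rw4, w4Rw4

Satisfiable (open branch found)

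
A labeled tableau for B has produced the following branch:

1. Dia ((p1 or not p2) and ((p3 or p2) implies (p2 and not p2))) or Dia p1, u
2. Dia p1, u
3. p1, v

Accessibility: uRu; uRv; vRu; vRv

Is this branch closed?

Open

No world carries both an atom and its negation.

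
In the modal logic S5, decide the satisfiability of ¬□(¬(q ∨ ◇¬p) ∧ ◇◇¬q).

Satisfiable (open branch found)

1. ¬□(¬(q ∨ ◇¬p) ∧ ◇◇¬q), w0
2. ¬(¬(q ∨ ◇¬p) ∧ ◇◇¬q), w1   [¬□-rule on 1: fresh world w1, w0Rw1]
3. ¬◇◇¬q, w1   [¬∧-rule on 2 (branches; this branch)]
4. ¬◇¬q, w0   [¬◇-rule on 3 via w1Rw0]
5. ¬◇¬q, w1   [¬◇-rule on 3 via w1Rw1]
6. q, w0   [¬◇-rule on 4 via w0Rw0]
7. q, w1   [¬◇-rule on 4 via w0Rw1]
Accessibility: w0Rw0, w0Rw1, w1Rw0, w1Rw1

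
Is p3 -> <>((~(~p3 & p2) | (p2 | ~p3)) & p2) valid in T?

Invalid (countermodel exists)

Tableau for the negation ~(p3 -> <>((~(~p3 & p2) | (p2 | ~p3)) & p2)):
1. ~(p3 -> <>((~(~p3 & p2) | (p2 | ~p3)) & p2)), w0
2. p3, w0   [~->-rule on 1]
3. ~<>((~(~p3 & p2) | (p2 | ~p3)) & p2), w0   [~->-rule on 1]
4. ~((~(~p3 & p2) | (p2 | ~p3)) & p2), w0   [~<>-rule on 3 via w0Rw0]
5. ~p2, w0   [~&-rule on 4 (branches; this branch)]
Accessibility: w0Rw0
The negation has an open branch (countermodel exists).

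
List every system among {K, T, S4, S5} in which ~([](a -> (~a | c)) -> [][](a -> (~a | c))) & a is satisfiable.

K, T

T-tableau for the formula:
1. ~([](a -> (~a | c)) -> [][](a -> (~a | c))) & a, 0
2. ~([](a -> (~a | c)) -> [][](a -> (~a | c))), 0
3. a, 0
4. [](a -> (~a | c)), 0
5. ~[][](a -> (~a | c)), 0
6. a -> (~a | c), 0
7. ~a | c, 0
8. c, 0
9. ~[](a -> (~a | c)), 1
10. a -> (~a | c), 1
11. ~a | c, 1
12. c, 1
13. ~(a -> (~a | c)), 2
14. a, 2
15. ~(~a | c), 2
16. ~c, 2
Accessibility: 0R0, 0R1, 1R1, 1R2, 2R2
Complete open branch: satisfiable in T, hence also in K (this T-model is also a K-model).
S4-tableau for the formula:
1. ~([](a -> (~a | c)) -> [][](a -> (~a | c))) & a, 0
2. ~([](a -> (~a | c)) -> [][](a -> (~a | c))), 0
3. a, 0
4. [](a -> (~a | c)), 0
5. ~[][](a -> (~a | c)), 0
6. a -> (~a | c), 0
7. ~a | c, 0
8. c, 0
9. ~[](a -> (~a | c)), 1
10. a -> (~a | c), 1
11. ~a | c, 1
12. c, 1
13. ~(a -> (~a | c)), 2
14. a, 2
15. ~(~a | c), 2
16. ~c, 2
17. a -> (~a | c), 2
18. ~a | c, 2
19. c, 2
Accessibility: 0R0, 0R1, 0R2, 1R1, 1R2, 2R2
Branch closes: c and ~c both at 2.
Every branch closes (one shown): unsatisfiable in S4, hence also in S5 (every S5-frame is an S4-frame).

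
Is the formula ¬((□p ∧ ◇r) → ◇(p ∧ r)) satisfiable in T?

Unsatisfiable (every branch closes)

1. ¬((□p ∧ ◇r) → ◇(p ∧ r)), u
2. □p ∧ ◇r, u
3. ¬◇(p ∧ r), u
4. □p, u
5. ◇r, u
6. ¬(p ∧ r), u
7. p, u
8. ¬r, u
9. r, v
10. ¬(p ∧ r), v
11. p, v
12. ¬r, v
Accessibility: uRu, uRv, vRv
Branch closes: r and ¬r both at v.
Every branch closes; the branch above is one of them.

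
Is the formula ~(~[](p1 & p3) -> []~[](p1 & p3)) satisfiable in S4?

1. ~(~[](p1 & p3) -> []~[](p1 & p3)), w0
2. ~[](p1 & p3), w0
3. ~[]~[](p1 & p3), w0
4. ~(p1 & p3), w1
5. ~p3, w1
6. [](p1 & p3), w2
7. p1 & p3, w2
8. p1, w2
9. p3, w2
Accessibility: w0Rw0, w0Rw1, w0Rw2, w1Rw1, w2Rw2

Satisfiable (open branch found)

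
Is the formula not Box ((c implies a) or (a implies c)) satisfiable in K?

1. not Box ((c implies a) or (a implies c)), u
2. not ((c implies a) or (a implies c)), v
3. not (c implies a), v
4. not (a implies c), v
5. c, v
6. not a, v
7. a, v
8. not c, v
Accessibility: uRv
Branch closes: a and not a both at v.
All branches of the tableau close; one closing branch shown above.

Unsatisfiable (every branch closes)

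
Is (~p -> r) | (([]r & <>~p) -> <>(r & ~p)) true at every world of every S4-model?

Yes, valid

Tableau for the negation ~((~p -> r) | (([]r & <>~p) -> <>(r & ~p))):
1. ~((~p -> r) | (([]r & <>~p) -> <>(r & ~p))), u
2. ~(~p -> r), u   [~|-rule on 1]
3. ~(([]r & <>~p) -> <>(r & ~p)), u   [~|-rule on 1]
4. ~p, u   [~->-rule on 2]
5. ~r, u   [~->-rule on 2]
6. []r & <>~p, u   [~->-rule on 3]
7. ~<>(r & ~p), u   [~->-rule on 3]
8. []r, u   [&-rule on 6]
9. <>~p, u   [&-rule on 6]
10. ~(r & ~p), u   [~<>-rule on 7 via uRu]
11. r, u   [[]-rule on 8 via uRu]
Accessibility: uRu
Branch closes: r and ~r both at u.
All branches of the negation close; one closing branch shown above.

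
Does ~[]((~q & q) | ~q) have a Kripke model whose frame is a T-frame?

1. ~[]((~q & q) | ~q), 0
2. ~((~q & q) | ~q), 1   [~[]-rule on 1: fresh world 1, 0R1]
3. ~(~q & q), 1   [~|-rule on 2]
4. q, 1   [~|-rule on 2]
Accessibility: 0R0, 0R1, 1R1

Yes, satisfiable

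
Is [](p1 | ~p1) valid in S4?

Yes, valid

Tableau for the negation ~[](p1 | ~p1):
1. ~[](p1 | ~p1), 0
2. ~(p1 | ~p1), 1
3. ~p1, 1
4. p1, 1
Accessibility: 0R0, 0R1, 1R1
Branch closes: p1 and ~p1 both at 1.
Every branch of the negation's tableau closes; the branch above is one of them.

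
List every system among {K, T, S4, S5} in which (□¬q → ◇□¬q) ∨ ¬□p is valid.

K-tableau for the negation ¬((□¬q → ◇□¬q) ∨ ¬□p):
1. ¬((□¬q → ◇□¬q) ∨ ¬□p), w0
2. ¬(□¬q → ◇□¬q), w0
3. □p, w0
4. □¬q, w0
5. ¬◇□¬q, w0
Complete open branch: countermodel on a K-frame, so not valid in K.
T-tableau for the negation ¬((□¬q → ◇□¬q) ∨ ¬□p):
1. ¬((□¬q → ◇□¬q) ∨ ¬□p), w0
2. ¬(□¬q → ◇□¬q), w0
3. □p, w0
4. □¬q, w0
5. ¬◇□¬q, w0
6. p, w0
7. ¬q, w0
8. ¬□¬q, w0
9. q, w1
10. p, w1
11. ¬q, w1
Accessibility: w0Rw0, w0Rw1, w1Rw1
Branch closes: q and ¬q both at w1.
Every branch closes (one shown): valid in T, hence also in S4, S5 (every theorem of T is a theorem of S4 and S5).

T, S4, S5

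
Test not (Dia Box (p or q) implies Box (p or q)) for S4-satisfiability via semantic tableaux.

Satisfiable

1. not (Dia Box (p or q) implies Box (p or q)), u
2. Dia Box (p or q), u   [neg-implies-rule on 1]
3. not Box (p or q), u   [neg-implies-rule on 1]
4. Box (p or q), v   [Dia-rule on 2: fresh world v, uRv]
5. p or q, v   [Box-rule on 4 via vRv]
6. q, v   [or-rule on 5 (branches; this branch)]
7. not (p or q), w   [neg-Box-rule on 3: fresh world w, uRw]
8. not p, w   [neg-or-rule on 7]
9. not q, w   [neg-or-rule on 7]
Accessibility: uRu, uRv, uRw, vRv, wRw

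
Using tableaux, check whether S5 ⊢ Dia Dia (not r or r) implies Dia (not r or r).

Tableau for the negation not (Dia Dia (not r or r) implies Dia (not r or r)):
1. not (Dia Dia (not r or r) implies Dia (not r or r)), 0
2. Dia Dia (not r or r), 0
3. not Dia (not r or r), 0
4. not (not r or r), 0
5. r, 0
6. not r, 0
Accessibility: 0R0
Branch closes: r and not r both at 0.
Every branch of the negation's tableau closes; the branch above is one of them.

Valid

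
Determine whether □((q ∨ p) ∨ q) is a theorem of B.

Tableau for the negation ¬□((q ∨ p) ∨ q):
1. ¬□((q ∨ p) ∨ q), u
2. ¬((q ∨ p) ∨ q), v   [¬□-rule on 1: fresh world v, uRv]
3. ¬(q ∨ p), v   [¬∨-rule on 2]
4. ¬q, v   [¬∨-rule on 2]
5. ¬p, v   [¬∨-rule on 3]
Accessibility: uRu, uRv, vRu, vRv
The negation has an open branch (countermodel exists).

Invalid (countermodel exists)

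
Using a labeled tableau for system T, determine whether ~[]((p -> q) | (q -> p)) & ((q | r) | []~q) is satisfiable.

1. ~[]((p -> q) | (q -> p)) & ((q | r) | []~q), u
2. ~[]((p -> q) | (q -> p)), u
3. (q | r) | []~q, u
4. []~q, u
5. ~q, u
6. ~((p -> q) | (q -> p)), v
7. ~(p -> q), v
8. ~(q -> p), v
9. p, v
10. ~q, v
11. q, v
12. ~p, v
Accessibility: uRu, uRv, vRv
Branch closes: q and ~q both at v.
Every branch closes; the branch above is one of them.

Unsatisfiable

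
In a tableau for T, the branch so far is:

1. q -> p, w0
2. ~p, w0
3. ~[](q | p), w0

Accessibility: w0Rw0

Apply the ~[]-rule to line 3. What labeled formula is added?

a fresh world w1 with w0Rw1, and ~(q | p) at w1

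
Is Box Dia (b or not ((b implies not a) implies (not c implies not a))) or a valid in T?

Tableau for the negation not (Box Dia (b or not ((b implies not a) implies (not c implies not a))) or a):
1. not (Box Dia (b or not ((b implies not a) implies (not c implies not a))) or a), 0
2. not Box Dia (b or not ((b implies not a) implies (not c implies not a))), 0
3. not a, 0
4. not Dia (b or not ((b implies not a) implies (not c implies not a))), 1
5. not (b or not ((b implies not a) implies (not c implies not a))), 1
6. not b, 1
7. (b implies not a) implies (not c implies not a), 1
8. not c implies not a, 1
9. not a, 1
Accessibility: 0R0, 0R1, 1R1
The negation has an open branch (countermodel exists).

Invalid (countermodel exists)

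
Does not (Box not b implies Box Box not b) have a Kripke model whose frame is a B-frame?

Satisfiable (open branch found)

1. not (Box not b implies Box Box not b), 0
2. Box not b, 0
3. not Box Box not b, 0
4. not b, 0
5. not Box not b, 1
6. not b, 1
7. b, 2
Accessibility: 0R0, 0R1, 1R0, 1R1, 1R2, 2R1, 2R2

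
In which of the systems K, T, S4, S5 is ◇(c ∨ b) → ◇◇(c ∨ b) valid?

T, S4, S5

T-tableau for the negation ¬(◇(c ∨ b) → ◇◇(c ∨ b)):
1. ¬(◇(c ∨ b) → ◇◇(c ∨ b)), w0
2. ◇(c ∨ b), w0
3. ¬◇◇(c ∨ b), w0
4. ¬◇(c ∨ b), w0
5. ¬(c ∨ b), w0
6. ¬c, w0
7. ¬b, w0
8. c ∨ b, w1
9. ¬◇(c ∨ b), w1
10. ¬(c ∨ b), w1
11. ¬c, w1
12. ¬b, w1
13. b, w1
Accessibility: w0Rw0, w0Rw1, w1Rw1
Branch closes: b and ¬b both at w1.
Every branch closes (one shown): valid in T, hence also in S4, S5 (every theorem of T is a theorem of S4 and S5).
K-tableau for the negation ¬(◇(c ∨ b) → ◇◇(c ∨ b)):
1. ¬(◇(c ∨ b) → ◇◇(c ∨ b)), w0
2. ◇(c ∨ b), w0
3. ¬◇◇(c ∨ b), w0
4. c ∨ b, w1
5. ¬◇(c ∨ b), w1
6. b, w1
Accessibility: w0Rw1
Complete open branch: countermodel on a K-frame, so not valid in K.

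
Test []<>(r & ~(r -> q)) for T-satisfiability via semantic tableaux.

Satisfiable (open branch found)

1. []<>(r & ~(r -> q)), w0
2. <>(r & ~(r -> q)), w0   [[]-rule on 1 via w0Rw0]
3. r & ~(r -> q), w1   [<>-rule on 2: fresh world w1, w0Rw1]
4. r, w1   [&-rule on 3]
5. ~(r -> q), w1   [&-rule on 3]
6. ~q, w1   [~->-rule on 5]
7. <>(r & ~(r -> q)), w1   [[]-rule on 1 via w0Rw1]
8. r & ~(r -> q), w2   [<>-rule on 7: fresh world w2, w1Rw2]
9. r, w2   [&-rule on 8]
10. ~(r -> q), w2   [&-rule on 8]
11. ~q, w2   [~->-rule on 10]
Accessibility: w0Rw0, w0Rw1, w1Rw1, w1Rw2, w2Rw2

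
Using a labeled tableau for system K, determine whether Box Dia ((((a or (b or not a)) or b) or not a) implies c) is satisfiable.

1. Box Dia ((((a or (b or not a)) or b) or not a) implies c), w0

Satisfiable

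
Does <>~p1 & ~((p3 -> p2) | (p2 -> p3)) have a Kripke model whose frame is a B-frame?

1. <>~p1 & ~((p3 -> p2) | (p2 -> p3)), w0
2. <>~p1, w0
3. ~((p3 -> p2) | (p2 -> p3)), w0
4. ~(p3 -> p2), w0
5. ~(p2 -> p3), w0
6. p3, w0
7. ~p2, w0
8. p2, w0
9. ~p3, w0
Accessibility: w0Rw0
Branch closes: p2 and ~p2 both at w0.
Every branch closes; the branch above is one of them.

Unsatisfiable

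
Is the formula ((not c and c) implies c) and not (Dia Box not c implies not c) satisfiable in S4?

Satisfiable

1. ((not c and c) implies c) and not (Dia Box not c implies not c), u
2. (not c and c) implies c, u   [and-rule on 1]
3. not (Dia Box not c implies not c), u   [and-rule on 1]
4. Dia Box not c, u   [neg-implies-rule on 3]
5. c, u   [neg-implies-rule on 3]
6. Box not c, v   [Dia-rule on 4: fresh world v, uRv]
7. not c, v   [Box-rule on 6 via vRv]
Accessibility: uRu, uRv, vRv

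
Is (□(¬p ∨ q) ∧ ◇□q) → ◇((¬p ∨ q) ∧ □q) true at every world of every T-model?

Tableau for the negation ¬((□(¬p ∨ q) ∧ ◇□q) → ◇((¬p ∨ q) ∧ □q)):
1. ¬((□(¬p ∨ q) ∧ ◇□q) → ◇((¬p ∨ q) ∧ □q)), u
2. □(¬p ∨ q) ∧ ◇□q, u   [¬→-rule on 1]
3. ¬◇((¬p ∨ q) ∧ □q), u   [¬→-rule on 1]
4. □(¬p ∨ q), u   [∧-rule on 2]
5. ◇□q, u   [∧-rule on 2]
6. ¬((¬p ∨ q) ∧ □q), u   [¬◇-rule on 3 via uRu]
7. ¬p ∨ q, u   [□-rule on 4 via uRu]
8. ¬□q, u   [¬∧-rule on 6 (branches; this branch)]
9. q, u   [∨-rule on 7 (branches; this branch)]
10. □q, v   [◇-rule on 5: fresh world v, uRv]
11. ¬((¬p ∨ q) ∧ □q), v   [¬◇-rule on 3 via uRv]
12. ¬p ∨ q, v   [□-rule on 4 via uRv]
13. q, v   [□-rule on 10 via vRv]
14. ¬□q, v   [¬∧-rule on 11 (branches; this branch)]
15. ¬q, w   [¬□-rule on 8: fresh world w, uRw]
16. ¬((¬p ∨ q) ∧ □q), w   [¬◇-rule on 3 via uRw]
17. ¬p ∨ q, w   [□-rule on 4 via uRw]
18. ¬□q, w   [¬∧-rule on 16 (branches; this branch)]
19. ¬p, w   [∨-rule on 17 (branches; this branch)]
20. ¬q, x   [¬□-rule on 14: fresh world x, vRx]
21. q, x   [□-rule on 10 via vRx]
Accessibility: uRu, uRv, uRw, vRv, vRx, wRw, xRx
Branch closes: q and ¬q both at x.
All branches of the negation close; one closing branch shown above.

Valid in T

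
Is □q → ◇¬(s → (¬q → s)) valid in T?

Tableau for the negation ¬(□q → ◇¬(s → (¬q → s))):
1. ¬(□q → ◇¬(s → (¬q → s))), w0
2. □q, w0
3. ¬◇¬(s → (¬q → s)), w0
4. q, w0
5. s → (¬q → s), w0
6. ¬q → s, w0
7. s, w0
Accessibility: w0Rw0
The negation has an open branch (countermodel exists).

Not valid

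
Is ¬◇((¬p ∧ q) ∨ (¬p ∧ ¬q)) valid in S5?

Invalid (countermodel exists)

Tableau for the negation ◇((¬p ∧ q) ∨ (¬p ∧ ¬q)):
1. ◇((¬p ∧ q) ∨ (¬p ∧ ¬q)), 0
2. (¬p ∧ q) ∨ (¬p ∧ ¬q), 1
3. ¬p ∧ ¬q, 1
4. ¬p, 1
5. ¬q, 1
Accessibility: 0R0, 0R1, 1R0, 1R1
The negation has an open branch (countermodel exists).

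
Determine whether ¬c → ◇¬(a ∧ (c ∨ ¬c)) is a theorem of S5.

Invalid (countermodel exists)

Tableau for the negation ¬(¬c → ◇¬(a ∧ (c ∨ ¬c))):
1. ¬(¬c → ◇¬(a ∧ (c ∨ ¬c))), 0
2. ¬c, 0
3. ¬◇¬(a ∧ (c ∨ ¬c)), 0
4. a ∧ (c ∨ ¬c), 0
5. a, 0
6. c ∨ ¬c, 0
Accessibility: 0R0
The negation has an open branch (countermodel exists).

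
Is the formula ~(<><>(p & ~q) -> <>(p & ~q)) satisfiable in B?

1. ~(<><>(p & ~q) -> <>(p & ~q)), u
2. <><>(p & ~q), u   [~->-rule on 1]
3. ~<>(p & ~q), u   [~->-rule on 1]
4. ~(p & ~q), u   [~<>-rule on 3 via uRu]
5. q, u   [~&-rule on 4 (branches; this branch)]
6. <>(p & ~q), v   [<>-rule on 2: fresh world v, uRv]
7. ~(p & ~q), v   [~<>-rule on 3 via uRv]
8. q, v   [~&-rule on 7 (branches; this branch)]
9. p & ~q, w   [<>-rule on 6: fresh world w, vRw]
10. p, w   [&-rule on 9]
11. ~q, w   [&-rule on 9]
Accessibility: uRu, uRv, vRu, vRv, vRw, wRv, wRw

Satisfiable (open branch found)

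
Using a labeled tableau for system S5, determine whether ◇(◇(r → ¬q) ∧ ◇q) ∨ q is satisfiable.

Yes, satisfiable

1. ◇(◇(r → ¬q) ∧ ◇q) ∨ q, w0
2. q, w0   [∨-rule on 1 (branches; this branch)]
Accessibility: w0Rw0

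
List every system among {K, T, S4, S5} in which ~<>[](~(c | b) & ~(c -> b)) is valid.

T, S4, S5

K-tableau for the negation <>[](~(c | b) & ~(c -> b)):
1. <>[](~(c | b) & ~(c -> b)), 0
2. [](~(c | b) & ~(c -> b)), 1
Accessibility: 0R1
Complete open branch: countermodel on a K-frame, so not valid in K.
T-tableau for the negation <>[](~(c | b) & ~(c -> b)):
1. <>[](~(c | b) & ~(c -> b)), 0
2. [](~(c | b) & ~(c -> b)), 1
3. ~(c | b) & ~(c -> b), 1
4. ~(c | b), 1
5. ~(c -> b), 1
6. ~c, 1
7. ~b, 1
8. c, 1
Accessibility: 0R0, 0R1, 1R1
Branch closes: c and ~c both at 1.
Every branch closes (one shown): valid in T, hence also in S4, S5 (every theorem of T is a theorem of S4 and S5).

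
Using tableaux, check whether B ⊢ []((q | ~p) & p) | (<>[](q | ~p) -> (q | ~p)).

Valid

Tableau for the negation ~([]((q | ~p) & p) | (<>[](q | ~p) -> (q | ~p))):
1. ~([]((q | ~p) & p) | (<>[](q | ~p) -> (q | ~p))), u
2. ~[]((q | ~p) & p), u
3. ~(<>[](q | ~p) -> (q | ~p)), u
4. <>[](q | ~p), u
5. ~(q | ~p), u
6. ~q, u
7. p, u
8. ~((q | ~p) & p), v
9. ~(q | ~p), v
10. ~q, v
11. p, v
12. [](q | ~p), w
13. q | ~p, u
14. q | ~p, w
15. ~p, u
Accessibility: uRu, uRv, uRw, vRu, vRv, wRu, wRw
Branch closes: p and ~p both at u.
All branches of the negation close; one closing branch shown above.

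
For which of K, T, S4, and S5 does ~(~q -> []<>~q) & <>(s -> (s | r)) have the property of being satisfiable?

S4-tableau for the formula:
1. ~(~q -> []<>~q) & <>(s -> (s | r)), u
2. ~(~q -> []<>~q), u
3. <>(s -> (s | r)), u
4. ~q, u
5. ~[]<>~q, u
6. s -> (s | r), v
7. s | r, v
8. r, v
9. ~<>~q, w
10. q, w
Accessibility: uRu, uRv, uRw, vRv, wRw
Complete open branch: satisfiable in S4, hence also in K, T (this S4-model is also a K-model and a T-model).
S5-tableau for the formula:
1. ~(~q -> []<>~q) & <>(s -> (s | r)), u
2. ~(~q -> []<>~q), u
3. <>(s -> (s | r)), u
4. ~q, u
5. ~[]<>~q, u
6. s -> (s | r), v
7. s | r, v
8. r, v
9. ~<>~q, w
10. q, u
Accessibility: uRu, uRv, uRw, vRu, vRv, vRw, wRu, wRv, wRw
Branch closes: q and ~q both at u.
Every branch closes (one shown): unsatisfiable in S5.

K, T, S4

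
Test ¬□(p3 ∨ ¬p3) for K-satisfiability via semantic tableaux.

1. ¬□(p3 ∨ ¬p3), 0
2. ¬(p3 ∨ ¬p3), 1   [¬□-rule on 1: fresh world 1, 0R1]
3. ¬p3, 1   [¬∨-rule on 2]
4. p3, 1   [¬∨-rule on 2]
Accessibility: 0R1
Branch closes: p3 and ¬p3 both at 1.
Every branch closes; the branch above is one of them.

Unsatisfiable (every branch closes)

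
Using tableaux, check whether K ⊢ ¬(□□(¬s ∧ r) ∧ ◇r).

Not valid

Tableau for the negation □□(¬s ∧ r) ∧ ◇r:
1. □□(¬s ∧ r) ∧ ◇r, u
2. □□(¬s ∧ r), u
3. ◇r, u
4. r, v
5. □(¬s ∧ r), v
Accessibility: uRv
The negation has an open branch (countermodel exists).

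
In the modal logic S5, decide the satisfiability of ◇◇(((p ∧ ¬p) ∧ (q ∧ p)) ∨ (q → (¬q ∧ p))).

Satisfiable (open branch found)

1. ◇◇(((p ∧ ¬p) ∧ (q ∧ p)) ∨ (q → (¬q ∧ p))), 0
2. ◇(((p ∧ ¬p) ∧ (q ∧ p)) ∨ (q → (¬q ∧ p))), 1
3. ((p ∧ ¬p) ∧ (q ∧ p)) ∨ (q → (¬q ∧ p)), 2
4. q → (¬q ∧ p), 2
5. ¬q ∧ p, 2
6. ¬q, 2
7. p, 2
Accessibility: 0R0, 0R1, 0R2, 1R0, 1R1, 1R2, 2R0, 2R1, 2R2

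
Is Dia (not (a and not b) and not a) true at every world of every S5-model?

Tableau for the negation not Dia (not (a and not b) and not a):
1. not Dia (not (a and not b) and not a), u
2. not (not (a and not b) and not a), u   [neg-Dia-rule on 1 via uRu]
3. a, u   [neg-and-rule on 2 (branches; this branch)]
Accessibility: uRu
The negation has an open branch (countermodel exists).

Invalid (countermodel exists)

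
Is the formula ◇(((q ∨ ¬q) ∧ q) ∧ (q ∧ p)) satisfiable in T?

1. ◇(((q ∨ ¬q) ∧ q) ∧ (q ∧ p)), u
2. ((q ∨ ¬q) ∧ q) ∧ (q ∧ p), v
3. (q ∨ ¬q) ∧ q, v
4. q ∧ p, v
5. q ∨ ¬q, v
6. q, v
7. p, v
Accessibility: uRu, uRv, vRv

Yes, satisfiable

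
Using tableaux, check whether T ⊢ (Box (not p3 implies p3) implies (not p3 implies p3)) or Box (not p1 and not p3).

Tableau for the negation not ((Box (not p3 implies p3) implies (not p3 implies p3)) or Box (not p1 and not p3)):
1. not ((Box (not p3 implies p3) implies (not p3 implies p3)) or Box (not p1 and not p3)), 0
2. not (Box (not p3 implies p3) implies (not p3 implies p3)), 0
3. not Box (not p1 and not p3), 0
4. Box (not p3 implies p3), 0
5. not (not p3 implies p3), 0
6. not p3, 0
7. not p3 implies p3, 0
8. p3, 0
Accessibility: 0R0
Branch closes: p3 and not p3 both at 0.
All branches of the negation close; one closing branch shown above.

Valid in T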